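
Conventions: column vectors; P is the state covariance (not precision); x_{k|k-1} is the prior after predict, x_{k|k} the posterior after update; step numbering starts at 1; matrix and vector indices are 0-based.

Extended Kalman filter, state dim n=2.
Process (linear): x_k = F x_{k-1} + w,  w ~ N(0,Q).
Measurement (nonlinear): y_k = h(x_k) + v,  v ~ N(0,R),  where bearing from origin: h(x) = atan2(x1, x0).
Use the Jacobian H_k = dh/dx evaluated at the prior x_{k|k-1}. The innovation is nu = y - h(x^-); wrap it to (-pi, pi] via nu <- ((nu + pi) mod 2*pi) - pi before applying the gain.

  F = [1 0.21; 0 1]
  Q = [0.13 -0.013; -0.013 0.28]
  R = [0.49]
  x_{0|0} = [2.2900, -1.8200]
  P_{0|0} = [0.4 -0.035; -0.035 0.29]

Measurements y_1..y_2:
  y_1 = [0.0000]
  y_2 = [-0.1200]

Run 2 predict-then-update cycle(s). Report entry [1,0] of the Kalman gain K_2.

step 1: x^-=[1.9078, -1.8200]  P^-=[0.5281 0.0129; 0.0129 0.5700]  H_jac=[0.2618 0.2744]  S=[0.5710]  K=[0.2483; 0.2799]  nu=[0.7618]  x^+=[2.0970, -1.6068]  P^+=[0.4929 -0.0268; -0.0268 0.5253]
step 2: x^-=[1.7596, -1.6068]  P^-=[0.6348 0.0705; 0.0705 0.8053]  H_jac=[0.2830 0.3099]  S=[0.6305]  K=[0.3196; 0.4274]  nu=[0.6200]  x^+=[1.9577, -1.3418]  P^+=[0.5704 -0.0156; -0.0156 0.6901]

K[1,0] = 0.4274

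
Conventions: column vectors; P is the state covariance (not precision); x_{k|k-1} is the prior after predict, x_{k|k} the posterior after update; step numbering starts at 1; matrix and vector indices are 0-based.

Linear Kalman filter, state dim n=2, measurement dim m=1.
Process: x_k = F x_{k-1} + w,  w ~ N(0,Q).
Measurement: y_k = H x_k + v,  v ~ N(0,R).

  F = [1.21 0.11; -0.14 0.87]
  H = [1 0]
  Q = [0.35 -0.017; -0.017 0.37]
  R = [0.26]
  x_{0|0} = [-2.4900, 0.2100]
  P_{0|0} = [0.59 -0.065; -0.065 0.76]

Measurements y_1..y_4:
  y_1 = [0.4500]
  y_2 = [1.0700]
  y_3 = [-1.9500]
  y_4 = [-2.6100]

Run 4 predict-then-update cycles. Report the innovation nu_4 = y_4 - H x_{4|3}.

step 1: x^-=[-2.9898, 0.5313]  P^-=[1.2057 -0.1116; -0.1116 0.9726]  S=[1.4657]  K=[0.8226; -0.0762]  nu=[3.4398]  x^+=[-0.1602, 0.2693]  P^+=[0.2139 -0.0198; -0.0198 0.9641]
step 2: x^-=[-0.1642, 0.2567]  P^-=[0.6695 0.0185; 0.0185 1.1088]  S=[0.9295]  K=[0.7203; 0.0199]  nu=[1.2342]  x^+=[0.7248, 0.2813]  P^+=[0.1873 0.0052; 0.0052 1.1084]
step 3: x^-=[0.9079, 0.1432]  P^-=[0.6390 0.0627; 0.0627 1.2114]  S=[0.8990]  K=[0.7108; 0.0698]  nu=[-2.8579]  x^+=[-1.1234, -0.0561]  P^+=[0.1848 0.0181; 0.0181 1.2070]
step 4: x^-=[-1.3655, 0.1084]  P^-=[0.6400 0.0860; 0.0860 1.2828]  S=[0.9000]  K=[0.7111; 0.0956]  nu=[-1.2445]  x^+=[-2.2505, -0.0105]  P^+=[0.1849 0.0248; 0.0248 1.2746]

innov = [-1.2445]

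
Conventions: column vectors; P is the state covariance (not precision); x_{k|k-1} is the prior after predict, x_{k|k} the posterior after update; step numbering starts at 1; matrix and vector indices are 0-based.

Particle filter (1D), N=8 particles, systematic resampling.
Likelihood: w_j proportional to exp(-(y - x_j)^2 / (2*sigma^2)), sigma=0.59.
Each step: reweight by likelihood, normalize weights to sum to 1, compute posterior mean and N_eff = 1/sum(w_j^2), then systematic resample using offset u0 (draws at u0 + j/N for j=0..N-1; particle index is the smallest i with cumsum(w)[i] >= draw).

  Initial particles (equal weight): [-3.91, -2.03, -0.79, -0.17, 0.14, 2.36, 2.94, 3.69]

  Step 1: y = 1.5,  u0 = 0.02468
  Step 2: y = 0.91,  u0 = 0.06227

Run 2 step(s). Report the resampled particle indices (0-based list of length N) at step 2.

step 1: w=[0.0000, 0.0000, 0.0011, 0.0374, 0.1443, 0.7105, 0.1046, 0.0021]  mean=2.0050  Neff=1.8587  idx=[3, 4, 5, 5, 5, 5, 5, 6]
step 2: w=[0.2176, 0.4958, 0.0567, 0.0567, 0.0567, 0.0567, 0.0567, 0.0031]  mean=0.7107  Neff=3.2337  idx=[0, 0, 1, 1, 1, 1, 3, 5]

resampled_idx = [0, 0, 1, 1, 1, 1, 3, 5]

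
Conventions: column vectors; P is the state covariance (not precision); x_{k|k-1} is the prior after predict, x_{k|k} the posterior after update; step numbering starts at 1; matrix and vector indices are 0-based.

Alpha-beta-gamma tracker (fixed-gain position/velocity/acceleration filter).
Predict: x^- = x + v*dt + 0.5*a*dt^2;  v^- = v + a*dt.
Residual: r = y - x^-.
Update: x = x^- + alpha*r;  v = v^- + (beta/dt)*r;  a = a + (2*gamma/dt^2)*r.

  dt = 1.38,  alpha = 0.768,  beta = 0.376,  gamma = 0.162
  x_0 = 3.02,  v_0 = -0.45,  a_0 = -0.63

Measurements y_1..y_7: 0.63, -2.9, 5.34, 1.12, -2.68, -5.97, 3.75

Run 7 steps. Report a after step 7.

step 1: x_pred=1.7991  r=-1.1691  x^+=0.9012  v^+=-1.6379  a^+=-0.8289
step 2: x_pred=-2.1484  r=-0.7516  x^+=-2.7256  v^+=-2.9866  a^+=-0.9568
step 3: x_pred=-7.7582  r=13.0982  x^+=2.3012  v^+=-0.7382  a^+=1.2717
step 4: x_pred=2.4934  r=-1.3734  x^+=1.4386  v^+=0.6425  a^+=1.0380
step 5: x_pred=3.3137  r=-5.9937  x^+=-1.2895  v^+=0.4419  a^+=0.0183
step 6: x_pred=-0.6623  r=-5.3077  x^+=-4.7386  v^+=-0.9791  a^+=-0.8847
step 7: x_pred=-6.9322  r=10.6822  x^+=1.2717  v^+=0.7105  a^+=0.9326

a_post = 0.9326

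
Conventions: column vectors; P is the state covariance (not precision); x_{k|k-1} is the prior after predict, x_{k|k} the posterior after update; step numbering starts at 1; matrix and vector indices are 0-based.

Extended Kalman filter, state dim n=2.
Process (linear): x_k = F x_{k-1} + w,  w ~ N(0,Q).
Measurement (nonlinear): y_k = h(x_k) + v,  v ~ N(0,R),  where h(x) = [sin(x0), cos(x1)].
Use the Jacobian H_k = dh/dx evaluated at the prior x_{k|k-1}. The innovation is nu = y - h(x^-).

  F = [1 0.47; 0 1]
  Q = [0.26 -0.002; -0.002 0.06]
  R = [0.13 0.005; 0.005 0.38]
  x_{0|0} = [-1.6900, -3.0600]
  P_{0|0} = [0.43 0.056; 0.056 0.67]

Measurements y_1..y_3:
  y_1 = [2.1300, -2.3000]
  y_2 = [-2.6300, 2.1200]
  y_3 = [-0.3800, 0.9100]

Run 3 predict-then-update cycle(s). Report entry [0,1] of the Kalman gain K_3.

step 1: x^-=[-3.1282, -3.0600]  P^-=[0.8906 0.3689; 0.3689 0.7300]  H_jac=[-0.9999 0.0000; 0.0000 0.0815]  S=[1.0205 -0.0251; -0.0251 0.3848]  K=[-0.8722 0.0213; -0.3582 0.1313]  nu=[2.1434, -1.3033]  x^+=[-5.0254, -3.9989]  P^+=[0.1133 0.0459; 0.0459 0.5900]
step 2: x^-=[-6.9049, -3.9989]  P^-=[0.5468 0.3212; 0.3212 0.6500]  H_jac=[0.8129 0.0000; 0.0000 -0.7561]  S=[0.4913 -0.1924; -0.1924 0.7516]  K=[0.8648 -0.1017; 0.3061 -0.5756]  nu=[-2.0476, 2.7745]  x^+=[-8.9579, -6.2225]  P^+=[0.1377 0.0454; 0.0454 0.2872]
step 3: x^-=[-11.8825, -6.2225]  P^-=[0.5038 0.1784; 0.1784 0.3472]  H_jac=[0.7751 0.0000; 0.0000 -0.0607]  S=[0.4327 -0.0034; -0.0034 0.3813]  K=[0.9024 -0.0204; 0.3192 -0.0524]  nu=[-1.0118, -0.0882]  x^+=[-12.7937, -6.5408]  P^+=[0.1512 0.0532; 0.0532 0.3020]

K[0,1] = -0.0204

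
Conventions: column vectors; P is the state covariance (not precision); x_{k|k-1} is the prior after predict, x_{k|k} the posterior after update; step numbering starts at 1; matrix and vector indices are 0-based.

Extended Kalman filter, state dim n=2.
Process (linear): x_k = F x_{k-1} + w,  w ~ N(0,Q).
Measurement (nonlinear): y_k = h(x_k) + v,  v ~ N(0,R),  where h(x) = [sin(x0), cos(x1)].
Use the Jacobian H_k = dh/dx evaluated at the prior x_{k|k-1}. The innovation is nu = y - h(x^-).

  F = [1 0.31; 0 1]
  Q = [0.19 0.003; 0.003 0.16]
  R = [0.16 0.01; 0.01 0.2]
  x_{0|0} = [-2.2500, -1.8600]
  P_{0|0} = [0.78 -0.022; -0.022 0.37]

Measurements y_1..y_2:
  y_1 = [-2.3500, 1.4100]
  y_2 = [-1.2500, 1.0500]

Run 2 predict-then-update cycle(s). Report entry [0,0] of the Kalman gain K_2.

step 1: x^-=[-2.8266, -1.8600]  P^-=[0.9919 0.0957; 0.0957 0.5300]  H_jac=[-0.9508 0.0000; 0.0000 0.9585]  S=[1.0567 -0.0772; -0.0772 0.6869]  K=[-0.8901 0.0335; -0.0323 0.7359]  nu=[-2.0402, 1.6952]  x^+=[-0.9540, -0.5465]  P^+=[0.1494 -0.0023; -0.0023 0.1532]
step 2: x^-=[-1.1234, -0.5465]  P^-=[0.3527 0.0482; 0.0482 0.3132]  H_jac=[0.4326 0.0000; 0.0000 0.5197]  S=[0.2260 0.0208; 0.0208 0.2846]  K=[0.6716 0.0388; 0.0398 0.5691]  nu=[-0.3484, 0.1957]  x^+=[-1.3498, -0.4490]  P^+=[0.2493 0.0279; 0.0279 0.2198]

K[0,0] = 0.6716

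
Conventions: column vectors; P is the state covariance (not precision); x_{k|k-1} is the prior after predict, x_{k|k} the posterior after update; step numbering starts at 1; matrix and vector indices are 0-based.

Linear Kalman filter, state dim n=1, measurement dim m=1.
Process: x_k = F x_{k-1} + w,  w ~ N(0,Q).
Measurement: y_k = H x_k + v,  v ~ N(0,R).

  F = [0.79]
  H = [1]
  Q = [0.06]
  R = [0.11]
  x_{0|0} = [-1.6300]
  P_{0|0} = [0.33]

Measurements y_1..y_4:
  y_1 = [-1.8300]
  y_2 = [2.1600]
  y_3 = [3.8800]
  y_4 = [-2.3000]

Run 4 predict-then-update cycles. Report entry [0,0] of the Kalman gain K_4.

K[0,0] = 0.4545

step 1: x^-=[-1.2877]  P^-=[0.2660]  S=[0.3760]  K=[0.7074]  nu=[-0.5423]  x^+=[-1.6713]  P^+=[0.0778]
step 2: x^-=[-1.3203]  P^-=[0.1086]  S=[0.2186]  K=[0.4967]  nu=[3.4803]  x^+=[0.4084]  P^+=[0.0546]
step 3: x^-=[0.3226]  P^-=[0.0941]  S=[0.2041]  K=[0.4610]  nu=[3.5574]  x^+=[1.9628]  P^+=[0.0507]
step 4: x^-=[1.5506]  P^-=[0.0917]  S=[0.2017]  K=[0.4545]  nu=[-3.8506]  x^+=[-0.1995]  P^+=[0.0500]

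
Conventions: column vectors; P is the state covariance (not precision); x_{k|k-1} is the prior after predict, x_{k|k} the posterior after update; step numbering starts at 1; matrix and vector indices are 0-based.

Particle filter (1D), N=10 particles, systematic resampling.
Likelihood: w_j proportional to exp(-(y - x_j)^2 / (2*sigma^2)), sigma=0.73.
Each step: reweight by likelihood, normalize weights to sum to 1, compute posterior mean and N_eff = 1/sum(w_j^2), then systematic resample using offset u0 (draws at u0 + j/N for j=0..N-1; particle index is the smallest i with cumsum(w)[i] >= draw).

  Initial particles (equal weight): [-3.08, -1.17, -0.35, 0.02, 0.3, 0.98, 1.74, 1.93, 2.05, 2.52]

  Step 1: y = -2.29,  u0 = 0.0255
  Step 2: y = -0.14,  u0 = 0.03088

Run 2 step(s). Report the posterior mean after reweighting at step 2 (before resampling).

post_mean = -1.1723

step 1: w=[0.6167, 0.3414, 0.0324, 0.0074, 0.0020, 0.0000, 0.0000, 0.0000, 0.0000, 0.0000]  mean=-2.3094  Neff=2.0082  idx=[0, 0, 0, 0, 0, 0, 1, 1, 1, 1]
step 2: w=[0.0002, 0.0002, 0.0002, 0.0002, 0.0002, 0.0002, 0.2497, 0.2497, 0.2497, 0.2497]  mean=-1.1723  Neff=4.0098  idx=[6, 6, 6, 7, 7, 8, 8, 8, 9, 9]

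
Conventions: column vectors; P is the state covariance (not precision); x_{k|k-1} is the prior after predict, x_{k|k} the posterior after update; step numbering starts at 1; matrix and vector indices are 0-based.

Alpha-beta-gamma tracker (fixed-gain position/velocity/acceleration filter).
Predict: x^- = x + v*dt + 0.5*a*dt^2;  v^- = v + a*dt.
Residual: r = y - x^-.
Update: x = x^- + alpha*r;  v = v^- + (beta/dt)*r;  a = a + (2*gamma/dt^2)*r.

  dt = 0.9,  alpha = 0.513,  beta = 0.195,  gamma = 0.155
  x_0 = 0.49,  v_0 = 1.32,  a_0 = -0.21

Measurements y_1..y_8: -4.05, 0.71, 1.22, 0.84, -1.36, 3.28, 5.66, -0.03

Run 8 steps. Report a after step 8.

a_post = -1.0550

step 1: x_pred=1.5930  r=-5.6429  x^+=-1.3019  v^+=-0.0916  a^+=-2.3696
step 2: x_pred=-2.3441  r=3.0541  x^+=-0.7773  v^+=-1.5626  a^+=-1.2008
step 3: x_pred=-2.6700  r=3.8900  x^+=-0.6744  v^+=-1.8005  a^+=0.2880
step 4: x_pred=-2.1783  r=3.0183  x^+=-0.6299  v^+=-0.8874  a^+=1.4431
step 5: x_pred=-0.8441  r=-0.5159  x^+=-1.1087  v^+=0.2996  a^+=1.2456
step 6: x_pred=-0.3346  r=3.6146  x^+=1.5197  v^+=2.2039  a^+=2.6290
step 7: x_pred=4.5679  r=1.0921  x^+=5.1282  v^+=4.8066  a^+=3.0470
step 8: x_pred=10.6881  r=-10.7181  x^+=5.1897  v^+=5.2266  a^+=-1.0550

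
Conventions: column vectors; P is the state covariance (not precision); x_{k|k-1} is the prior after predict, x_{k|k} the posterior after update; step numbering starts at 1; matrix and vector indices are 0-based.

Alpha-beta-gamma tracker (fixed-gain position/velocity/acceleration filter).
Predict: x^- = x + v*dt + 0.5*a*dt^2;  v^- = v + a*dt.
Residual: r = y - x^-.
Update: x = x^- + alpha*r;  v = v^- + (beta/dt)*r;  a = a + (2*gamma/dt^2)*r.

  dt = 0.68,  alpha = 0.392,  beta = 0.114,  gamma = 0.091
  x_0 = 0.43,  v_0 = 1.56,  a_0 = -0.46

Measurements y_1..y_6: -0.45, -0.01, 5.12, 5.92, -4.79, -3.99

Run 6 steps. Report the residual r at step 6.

resid = -4.5839

step 1: x_pred=1.3844  r=-1.8344  x^+=0.6653  v^+=0.9397  a^+=-1.1820
step 2: x_pred=1.0310  r=-1.0410  x^+=0.6229  v^+=-0.0386  a^+=-1.5918
step 3: x_pred=0.2286  r=4.8914  x^+=2.1461  v^+=-0.3010  a^+=0.3334
step 4: x_pred=2.0184  r=3.9016  x^+=3.5479  v^+=0.5798  a^+=1.8691
step 5: x_pred=4.3742  r=-9.1642  x^+=0.7819  v^+=0.3144  a^+=-1.7379
step 6: x_pred=0.5939  r=-4.5839  x^+=-1.2030  v^+=-1.6358  a^+=-3.5421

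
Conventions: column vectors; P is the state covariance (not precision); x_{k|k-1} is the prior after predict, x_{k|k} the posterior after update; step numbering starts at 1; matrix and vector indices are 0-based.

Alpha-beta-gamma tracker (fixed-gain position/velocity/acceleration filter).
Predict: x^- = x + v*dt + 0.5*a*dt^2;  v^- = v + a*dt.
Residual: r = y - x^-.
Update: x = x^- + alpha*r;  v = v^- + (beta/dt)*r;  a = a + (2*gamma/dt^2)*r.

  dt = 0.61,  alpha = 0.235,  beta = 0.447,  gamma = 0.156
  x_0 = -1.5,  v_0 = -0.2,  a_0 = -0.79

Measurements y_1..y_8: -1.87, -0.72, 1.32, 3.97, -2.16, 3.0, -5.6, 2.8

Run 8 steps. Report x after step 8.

x_post = -4.6066

step 1: x_pred=-1.7690  r=-0.1010  x^+=-1.7927  v^+=-0.7559  a^+=-0.8747
step 2: x_pred=-2.4166  r=1.6966  x^+=-2.0179  v^+=-0.0463  a^+=0.5478
step 3: x_pred=-1.9442  r=3.2642  x^+=-1.1771  v^+=2.6799  a^+=3.2848
step 4: x_pred=1.0688  r=2.9012  x^+=1.7506  v^+=6.8096  a^+=5.7175
step 5: x_pred=6.9681  r=-9.1281  x^+=4.8230  v^+=3.6083  a^+=-1.9363
step 6: x_pred=6.6638  r=-3.6638  x^+=5.8028  v^+=-0.2577  a^+=-5.0084
step 7: x_pred=4.7138  r=-10.3138  x^+=2.2901  v^+=-10.8706  a^+=-13.6563
step 8: x_pred=-6.8818  r=9.6818  x^+=-4.6066  v^+=-12.1063  a^+=-5.5383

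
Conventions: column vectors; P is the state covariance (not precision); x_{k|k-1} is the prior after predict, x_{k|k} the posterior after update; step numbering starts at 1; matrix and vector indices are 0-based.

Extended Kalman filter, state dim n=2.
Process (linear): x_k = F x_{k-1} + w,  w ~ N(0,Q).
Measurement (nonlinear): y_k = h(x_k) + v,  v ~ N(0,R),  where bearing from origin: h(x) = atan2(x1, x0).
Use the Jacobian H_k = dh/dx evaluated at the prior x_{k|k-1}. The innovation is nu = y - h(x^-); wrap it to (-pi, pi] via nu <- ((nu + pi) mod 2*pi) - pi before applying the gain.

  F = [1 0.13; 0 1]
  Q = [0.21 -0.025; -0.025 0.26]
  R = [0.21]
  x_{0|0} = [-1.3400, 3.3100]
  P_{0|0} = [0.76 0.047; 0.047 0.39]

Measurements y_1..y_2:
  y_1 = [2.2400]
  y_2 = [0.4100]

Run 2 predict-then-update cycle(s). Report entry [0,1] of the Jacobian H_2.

H_jac[0,1] = -0.0790

step 1: x^-=[-0.9097, 3.3100]  P^-=[0.9888 0.0727; 0.0727 0.6500]  H_jac=[-0.2809 -0.0772]  S=[0.2950]  K=[-0.9604; -0.2393]  nu=[0.4010]  x^+=[-1.2948, 3.2140]  P^+=[0.7167 0.0049; 0.0049 0.6331]
step 2: x^-=[-0.8770, 3.2140]  P^-=[0.9386 0.0622; 0.0622 0.8931]  H_jac=[-0.2896 -0.0790]  S=[0.2971]  K=[-0.9313; -0.2981]  nu=[-1.4272]  x^+=[0.4521, 3.6395]  P^+=[0.6809 -0.0203; -0.0203 0.8667]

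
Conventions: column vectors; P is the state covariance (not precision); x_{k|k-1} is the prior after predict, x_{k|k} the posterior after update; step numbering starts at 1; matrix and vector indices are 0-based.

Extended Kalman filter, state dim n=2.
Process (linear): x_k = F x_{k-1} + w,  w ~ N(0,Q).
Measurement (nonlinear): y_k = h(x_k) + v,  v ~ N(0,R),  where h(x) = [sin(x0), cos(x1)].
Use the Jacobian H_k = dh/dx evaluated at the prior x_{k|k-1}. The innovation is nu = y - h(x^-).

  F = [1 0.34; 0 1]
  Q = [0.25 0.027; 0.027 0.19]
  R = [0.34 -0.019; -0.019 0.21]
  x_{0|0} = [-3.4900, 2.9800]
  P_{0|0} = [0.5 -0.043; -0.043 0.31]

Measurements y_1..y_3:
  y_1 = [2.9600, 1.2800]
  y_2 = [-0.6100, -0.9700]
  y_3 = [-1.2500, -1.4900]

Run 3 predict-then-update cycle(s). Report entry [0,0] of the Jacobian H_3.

step 1: x^-=[-2.4768, 2.9800]  P^-=[0.7566 0.0894; 0.0894 0.5000]  H_jac=[-0.7870 0.0000; 0.0000 -0.1609]  S=[0.8087 -0.0077; -0.0077 0.2229]  K=[-0.7372 -0.0899; -0.0905 -0.3639]  nu=[3.5769, 2.2670]  x^+=[-5.3176, 1.8313]  P^+=[0.3163 0.0303; 0.0303 0.4644]
step 2: x^-=[-4.6949, 1.8313]  P^-=[0.6406 0.2152; 0.2152 0.6544]  H_jac=[-0.0175 0.0000; 0.0000 -0.9662]  S=[0.3402 -0.0154; -0.0154 0.8209]  K=[-0.0444 -0.2541; -0.0459 -0.7710]  nu=[-1.6098, -0.7124]  x^+=[-4.4425, 2.4545]  P^+=[0.5873 0.0544; 0.0544 0.1667]
step 3: x^-=[-3.6080, 2.4545]  P^-=[0.8935 0.1380; 0.1380 0.3567]  H_jac=[-0.8932 0.0000; 0.0000 -0.6343]  S=[1.0528 0.0592; 0.0592 0.3535]  K=[-0.7512 -0.1219; -0.0819 -0.6263]  nu=[-1.6997, -0.7169]  x^+=[-2.2439, 3.0426]  P^+=[0.2833 0.0178; 0.0178 0.2049]

H_jac[0,0] = -0.8932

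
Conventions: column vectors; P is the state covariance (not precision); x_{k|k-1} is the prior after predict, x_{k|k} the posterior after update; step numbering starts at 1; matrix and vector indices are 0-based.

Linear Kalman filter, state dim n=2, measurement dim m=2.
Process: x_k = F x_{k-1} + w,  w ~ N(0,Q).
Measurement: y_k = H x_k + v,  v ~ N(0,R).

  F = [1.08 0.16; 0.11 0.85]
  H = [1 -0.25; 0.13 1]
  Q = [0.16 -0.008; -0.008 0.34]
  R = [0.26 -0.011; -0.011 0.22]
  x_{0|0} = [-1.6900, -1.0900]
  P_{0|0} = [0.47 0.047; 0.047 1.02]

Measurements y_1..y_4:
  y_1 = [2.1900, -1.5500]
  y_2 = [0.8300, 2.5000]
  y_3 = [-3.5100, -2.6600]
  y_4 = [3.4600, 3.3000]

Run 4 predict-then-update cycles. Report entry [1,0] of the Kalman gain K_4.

K[1,0] = -0.0762

step 1: x^-=[-1.9996, -1.1124]  P^-=[0.7506 0.2305; 0.2305 1.0914]  S=[0.9635 0.0368; 0.0368 1.3840]  K=[0.7108 0.2182; -0.0749 0.8122]  nu=[3.9115, -0.1777]  x^+=[0.7421, -1.5497]  P^+=[0.1864 0.0159; 0.0159 0.1774]
step 2: x^-=[0.5535, -1.2356]  P^-=[0.3875 0.0532; 0.0532 0.4734]  S=[0.6505 -0.0275; -0.0275 0.7138]  K=[0.5823 0.1675; -0.0718 0.6702]  nu=[-0.0324, 3.6637]  x^+=[1.1485, 1.2220]  P^+=[0.1522 0.0107; 0.0107 0.1468]
step 3: x^-=[1.4359, 1.1650]  P^-=[0.3450 0.0400; 0.0400 0.4499]  S=[0.6131 -0.0399; -0.0399 0.6862]  K=[0.5565 0.1561; -0.0753 0.6589]  nu=[-4.6546, -4.0117]  x^+=[-1.7807, -1.1279]  P^+=[0.1453 0.0093; 0.0093 0.1446]
step 4: x^-=[-2.1037, -1.1546]  P^-=[0.3364 0.0376; 0.0376 0.4480]  S=[0.6056 -0.0428; -0.0428 0.6834]  K=[0.5508 0.1536; -0.0762 0.6578]  nu=[5.2750, 4.7281]  x^+=[1.5283, 1.5536]  P^+=[0.1438 0.0090; 0.0090 0.1444]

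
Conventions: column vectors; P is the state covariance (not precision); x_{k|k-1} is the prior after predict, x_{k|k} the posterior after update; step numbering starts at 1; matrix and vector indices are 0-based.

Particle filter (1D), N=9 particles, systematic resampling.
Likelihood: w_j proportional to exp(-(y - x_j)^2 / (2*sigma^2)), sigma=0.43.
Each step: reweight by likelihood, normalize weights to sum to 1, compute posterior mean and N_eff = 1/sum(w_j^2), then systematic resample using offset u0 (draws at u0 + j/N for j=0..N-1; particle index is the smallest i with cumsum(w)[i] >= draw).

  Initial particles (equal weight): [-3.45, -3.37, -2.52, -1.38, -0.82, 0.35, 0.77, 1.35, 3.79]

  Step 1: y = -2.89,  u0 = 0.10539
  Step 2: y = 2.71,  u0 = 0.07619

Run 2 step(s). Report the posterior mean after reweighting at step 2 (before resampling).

post_mean = -2.5200

step 1: w=[0.2584, 0.3236, 0.4167, 0.0013, 0.0000, 0.0000, 0.0000, 0.0000, 0.0000]  mean=-3.0339  Neff=2.8973  idx=[0, 0, 1, 1, 1, 2, 2, 2, 2]
step 2: w=[0.0000, 0.0000, 0.0000, 0.0000, 0.0000, 0.2500, 0.2500, 0.2500, 0.2500]  mean=-2.5200  Neff=4.0000  idx=[5, 5, 6, 6, 7, 7, 7, 8, 8]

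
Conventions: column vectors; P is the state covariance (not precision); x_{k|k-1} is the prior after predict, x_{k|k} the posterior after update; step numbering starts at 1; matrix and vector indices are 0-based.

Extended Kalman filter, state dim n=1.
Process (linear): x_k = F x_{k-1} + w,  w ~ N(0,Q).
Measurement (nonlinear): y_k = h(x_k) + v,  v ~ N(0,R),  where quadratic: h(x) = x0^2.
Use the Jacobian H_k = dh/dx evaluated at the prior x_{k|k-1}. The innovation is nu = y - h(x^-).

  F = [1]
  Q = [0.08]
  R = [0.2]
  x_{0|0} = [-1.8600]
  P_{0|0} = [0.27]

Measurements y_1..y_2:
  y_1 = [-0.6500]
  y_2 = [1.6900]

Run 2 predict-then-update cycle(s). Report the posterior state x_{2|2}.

x_post = [-1.1578]

step 1: x^-=[-1.8600]  P^-=[0.3500]  H_jac=[-3.7200]  S=[5.0434]  K=[-0.2582]  nu=[-4.1096]  x^+=[-0.7991]  P^+=[0.0139]
step 2: x^-=[-0.7991]  P^-=[0.0939]  H_jac=[-1.5982]  S=[0.4398]  K=[-0.3412]  nu=[1.0515]  x^+=[-1.1578]  P^+=[0.0427]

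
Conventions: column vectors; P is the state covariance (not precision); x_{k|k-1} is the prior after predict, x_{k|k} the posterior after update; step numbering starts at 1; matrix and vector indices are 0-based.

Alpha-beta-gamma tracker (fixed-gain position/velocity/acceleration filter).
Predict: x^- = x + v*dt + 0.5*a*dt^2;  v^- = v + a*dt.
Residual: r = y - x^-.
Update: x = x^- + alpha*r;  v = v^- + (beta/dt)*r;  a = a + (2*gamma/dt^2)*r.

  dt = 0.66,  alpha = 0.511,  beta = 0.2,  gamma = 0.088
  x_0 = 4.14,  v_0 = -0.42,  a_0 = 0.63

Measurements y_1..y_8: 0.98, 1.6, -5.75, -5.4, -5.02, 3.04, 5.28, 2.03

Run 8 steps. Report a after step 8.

step 1: x_pred=4.0000  r=-3.0200  x^+=2.4568  v^+=-0.9194  a^+=-0.5902
step 2: x_pred=1.7215  r=-0.1215  x^+=1.6594  v^+=-1.3457  a^+=-0.6393
step 3: x_pred=0.6320  r=-6.3820  x^+=-2.6292  v^+=-3.7016  a^+=-3.2179
step 4: x_pred=-5.7731  r=0.3731  x^+=-5.5824  v^+=-5.7123  a^+=-3.0671
step 5: x_pred=-10.0206  r=5.0006  x^+=-7.4653  v^+=-6.2213  a^+=-1.0467
step 6: x_pred=-11.7993  r=14.8393  x^+=-4.2164  v^+=-2.4153  a^+=4.9490
step 7: x_pred=-4.7327  r=10.0127  x^+=0.3838  v^+=3.8851  a^+=8.9945
step 8: x_pred=4.9070  r=-2.8770  x^+=3.4369  v^+=8.9497  a^+=7.8321

a_post = 7.8321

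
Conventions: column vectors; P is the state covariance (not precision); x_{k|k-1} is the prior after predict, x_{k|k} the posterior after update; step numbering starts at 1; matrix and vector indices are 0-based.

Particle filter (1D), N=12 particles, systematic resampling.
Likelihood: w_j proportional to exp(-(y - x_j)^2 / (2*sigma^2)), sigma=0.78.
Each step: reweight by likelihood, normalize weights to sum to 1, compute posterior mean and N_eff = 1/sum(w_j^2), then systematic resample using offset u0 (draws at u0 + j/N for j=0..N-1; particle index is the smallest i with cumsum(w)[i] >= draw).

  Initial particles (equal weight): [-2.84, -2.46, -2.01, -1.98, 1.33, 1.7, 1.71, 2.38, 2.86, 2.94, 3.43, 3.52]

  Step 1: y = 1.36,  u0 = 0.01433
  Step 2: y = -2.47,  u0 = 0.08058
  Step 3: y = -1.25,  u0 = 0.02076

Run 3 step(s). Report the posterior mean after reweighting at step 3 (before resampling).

post_mean = 1.3431

step 1: w=[0.0000, 0.0000, 0.0000, 0.0000, 0.2795, 0.2543, 0.2529, 0.1189, 0.0440, 0.0359, 0.0083, 0.0060]  mean=1.8007  Neff=4.4595  idx=[4, 4, 4, 4, 5, 5, 5, 6, 6, 6, 7, 8]
step 2: w=[0.2215, 0.2215, 0.2215, 0.2215, 0.0196, 0.0196, 0.0196, 0.0183, 0.0183, 0.0183, 0.0001, 0.0000]  mean=1.3728  Neff=5.0399  idx=[0, 0, 1, 1, 1, 2, 2, 2, 3, 3, 5, 9]
step 3: w=[0.0965, 0.0965, 0.0965, 0.0965, 0.0965, 0.0965, 0.0965, 0.0965, 0.0965, 0.0965, 0.0180, 0.0171]  mean=1.3431  Neff=10.6694  idx=[0, 1, 1, 2, 3, 4, 5, 6, 7, 7, 8, 9]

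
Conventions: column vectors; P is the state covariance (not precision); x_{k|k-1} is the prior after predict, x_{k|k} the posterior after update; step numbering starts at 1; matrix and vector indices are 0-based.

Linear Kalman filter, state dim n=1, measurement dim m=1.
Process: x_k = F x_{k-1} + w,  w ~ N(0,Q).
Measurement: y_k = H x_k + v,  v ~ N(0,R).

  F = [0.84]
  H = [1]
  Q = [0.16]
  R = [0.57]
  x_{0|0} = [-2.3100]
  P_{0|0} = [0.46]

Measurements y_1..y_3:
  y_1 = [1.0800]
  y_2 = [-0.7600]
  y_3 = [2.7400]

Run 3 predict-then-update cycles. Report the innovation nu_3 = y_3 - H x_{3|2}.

innov = [3.2235]

step 1: x^-=[-1.9404]  P^-=[0.4846]  S=[1.0546]  K=[0.4595]  nu=[3.0204]  x^+=[-0.5525]  P^+=[0.2619]
step 2: x^-=[-0.4641]  P^-=[0.3448]  S=[0.9148]  K=[0.3769]  nu=[-0.2959]  x^+=[-0.5756]  P^+=[0.2148]
step 3: x^-=[-0.4835]  P^-=[0.3116]  S=[0.8816]  K=[0.3534]  nu=[3.2235]  x^+=[0.6558]  P^+=[0.2015]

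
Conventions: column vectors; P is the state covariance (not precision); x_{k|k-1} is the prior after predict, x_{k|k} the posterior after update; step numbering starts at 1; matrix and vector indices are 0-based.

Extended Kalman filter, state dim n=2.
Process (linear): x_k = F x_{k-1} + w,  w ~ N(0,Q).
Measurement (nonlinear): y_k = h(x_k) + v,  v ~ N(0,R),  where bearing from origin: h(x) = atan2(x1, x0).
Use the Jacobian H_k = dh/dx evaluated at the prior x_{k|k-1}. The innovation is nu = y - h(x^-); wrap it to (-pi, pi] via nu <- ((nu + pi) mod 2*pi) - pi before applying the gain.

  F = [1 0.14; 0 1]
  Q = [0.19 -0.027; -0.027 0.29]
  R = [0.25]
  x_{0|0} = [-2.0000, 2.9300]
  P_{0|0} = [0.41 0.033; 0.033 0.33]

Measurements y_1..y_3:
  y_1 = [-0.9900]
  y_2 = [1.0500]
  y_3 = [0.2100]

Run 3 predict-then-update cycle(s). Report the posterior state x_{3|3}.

x_post = [2.0163, 3.7141]

step 1: x^-=[-1.5898, 2.9300]  P^-=[0.6157 0.0522; 0.0522 0.6200]  H_jac=[-0.2637 -0.1431]  S=[0.3094]  K=[-0.5488; -0.3311]  nu=[-3.0579]  x^+=[0.0883, 3.9426]  P^+=[0.5225 -0.0040; -0.0040 0.5861]
step 2: x^-=[0.6403, 3.9426]  P^-=[0.7229 0.0510; 0.0510 0.8761]  H_jac=[-0.2471 0.0401]  S=[0.2945]  K=[-0.5995; 0.0766]  nu=[-0.3598]  x^+=[0.8560, 3.9150]  P^+=[0.6170 0.0645; 0.0645 0.8743]
step 3: x^-=[1.4041, 3.9150]  P^-=[0.8422 0.1599; 0.1599 1.1643]  H_jac=[-0.2263 0.0812]  S=[0.2949]  K=[-0.6022; 0.1977]  nu=[-1.0164]  x^+=[2.0163, 3.7141]  P^+=[0.7352 0.1951; 0.1951 1.1528]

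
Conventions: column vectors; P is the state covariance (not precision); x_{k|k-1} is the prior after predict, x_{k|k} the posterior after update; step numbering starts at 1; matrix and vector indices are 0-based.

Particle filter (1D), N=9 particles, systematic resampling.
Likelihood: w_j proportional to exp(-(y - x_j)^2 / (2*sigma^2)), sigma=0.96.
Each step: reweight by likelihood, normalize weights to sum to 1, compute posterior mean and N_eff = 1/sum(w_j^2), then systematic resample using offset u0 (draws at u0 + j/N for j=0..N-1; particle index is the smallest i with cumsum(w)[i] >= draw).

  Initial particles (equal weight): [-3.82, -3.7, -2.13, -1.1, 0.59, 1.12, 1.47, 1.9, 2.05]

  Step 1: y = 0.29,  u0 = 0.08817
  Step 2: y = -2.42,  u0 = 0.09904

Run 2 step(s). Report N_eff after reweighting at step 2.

step 1: w=[0.0000, 0.0001, 0.0142, 0.1195, 0.3246, 0.2345, 0.1601, 0.0835, 0.0635]  mean=0.8163  Neff=4.7288  idx=[3, 4, 4, 4, 5, 5, 6, 7, 8]
step 2: w=[0.9406, 0.0177, 0.0177, 0.0177, 0.0027, 0.0027, 0.0007, 0.0001, 0.0000]  mean=-0.9959  Neff=1.1292  idx=[0, 0, 0, 0, 0, 0, 0, 0, 3]

N_eff = 1.1292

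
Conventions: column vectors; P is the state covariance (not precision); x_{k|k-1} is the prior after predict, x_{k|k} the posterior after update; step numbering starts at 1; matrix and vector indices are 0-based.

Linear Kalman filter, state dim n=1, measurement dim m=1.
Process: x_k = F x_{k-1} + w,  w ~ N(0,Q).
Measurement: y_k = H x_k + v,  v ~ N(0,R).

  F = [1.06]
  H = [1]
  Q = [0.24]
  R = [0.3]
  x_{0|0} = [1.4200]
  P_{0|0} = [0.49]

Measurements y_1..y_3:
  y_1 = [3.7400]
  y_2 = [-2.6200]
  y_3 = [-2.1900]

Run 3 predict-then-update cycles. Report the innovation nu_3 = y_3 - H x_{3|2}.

innov = [-1.8181]

step 1: x^-=[1.5052]  P^-=[0.7906]  S=[1.0906]  K=[0.7249]  nu=[2.2348]  x^+=[3.1252]  P^+=[0.2175]
step 2: x^-=[3.3127]  P^-=[0.4844]  S=[0.7844]  K=[0.6175]  nu=[-5.9327]  x^+=[-0.3508]  P^+=[0.1853]
step 3: x^-=[-0.3719]  P^-=[0.4482]  S=[0.7482]  K=[0.5990]  nu=[-1.8181]  x^+=[-1.4610]  P^+=[0.1797]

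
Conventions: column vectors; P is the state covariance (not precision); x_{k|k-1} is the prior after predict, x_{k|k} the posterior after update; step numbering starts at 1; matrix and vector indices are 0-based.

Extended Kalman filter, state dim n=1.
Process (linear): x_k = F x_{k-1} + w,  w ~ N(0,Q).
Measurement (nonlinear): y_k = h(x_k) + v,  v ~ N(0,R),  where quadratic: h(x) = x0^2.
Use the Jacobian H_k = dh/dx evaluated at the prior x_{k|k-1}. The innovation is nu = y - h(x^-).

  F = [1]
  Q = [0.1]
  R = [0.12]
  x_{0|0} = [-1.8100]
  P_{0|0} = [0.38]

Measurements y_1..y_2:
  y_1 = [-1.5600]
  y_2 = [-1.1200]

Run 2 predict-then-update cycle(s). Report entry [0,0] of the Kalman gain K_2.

step 1: x^-=[-1.8100]  P^-=[0.4800]  H_jac=[-3.6200]  S=[6.4101]  K=[-0.2711]  nu=[-4.8361]  x^+=[-0.4991]  P^+=[0.0090]
step 2: x^-=[-0.4991]  P^-=[0.1090]  H_jac=[-0.9981]  S=[0.2286]  K=[-0.4759]  nu=[-1.3691]  x^+=[0.1525]  P^+=[0.0572]

K[0,0] = -0.4759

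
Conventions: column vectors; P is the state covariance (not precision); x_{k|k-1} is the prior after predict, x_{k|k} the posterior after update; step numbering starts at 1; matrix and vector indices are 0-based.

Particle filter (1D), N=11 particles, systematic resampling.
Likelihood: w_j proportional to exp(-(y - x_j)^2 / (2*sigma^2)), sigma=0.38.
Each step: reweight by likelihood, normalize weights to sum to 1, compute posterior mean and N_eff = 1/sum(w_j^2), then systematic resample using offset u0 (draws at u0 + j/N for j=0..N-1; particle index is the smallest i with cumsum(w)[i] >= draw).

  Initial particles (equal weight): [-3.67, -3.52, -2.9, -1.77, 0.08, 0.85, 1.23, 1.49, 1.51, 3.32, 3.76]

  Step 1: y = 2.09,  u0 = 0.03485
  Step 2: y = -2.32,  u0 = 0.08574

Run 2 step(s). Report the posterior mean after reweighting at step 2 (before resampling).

post_mean = 1.2328

step 1: w=[0.0000, 0.0000, 0.0000, 0.0000, 0.0000, 0.0071, 0.1124, 0.4185, 0.4541, 0.0077, 0.0001]  mean=1.4797  Neff=2.5371  idx=[6, 7, 7, 7, 7, 7, 8, 8, 8, 8, 8]
step 2: w=[0.9896, 0.0013, 0.0013, 0.0013, 0.0013, 0.0013, 0.0008, 0.0008, 0.0008, 0.0008, 0.0008]  mean=1.2328  Neff=1.0212  idx=[0, 0, 0, 0, 0, 0, 0, 0, 0, 0, 5]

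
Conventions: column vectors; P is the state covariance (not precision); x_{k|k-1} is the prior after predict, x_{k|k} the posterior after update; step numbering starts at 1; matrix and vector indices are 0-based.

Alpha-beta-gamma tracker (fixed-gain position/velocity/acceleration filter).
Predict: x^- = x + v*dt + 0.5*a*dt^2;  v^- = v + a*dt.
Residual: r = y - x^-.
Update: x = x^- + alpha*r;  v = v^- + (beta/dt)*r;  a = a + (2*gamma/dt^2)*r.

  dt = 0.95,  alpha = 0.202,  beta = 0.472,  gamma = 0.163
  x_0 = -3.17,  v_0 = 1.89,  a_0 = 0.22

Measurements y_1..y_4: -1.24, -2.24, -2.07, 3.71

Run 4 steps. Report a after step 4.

a_post = 0.2441

step 1: x_pred=-1.2752  r=0.0352  x^+=-1.2681  v^+=2.1165  a^+=0.2327
step 2: x_pred=0.8476  r=-3.0876  x^+=0.2239  v^+=0.8035  a^+=-0.8826
step 3: x_pred=0.5890  r=-2.6590  x^+=0.0519  v^+=-1.3560  a^+=-1.8431
step 4: x_pred=-2.0680  r=5.7780  x^+=-0.9008  v^+=-0.2361  a^+=0.2441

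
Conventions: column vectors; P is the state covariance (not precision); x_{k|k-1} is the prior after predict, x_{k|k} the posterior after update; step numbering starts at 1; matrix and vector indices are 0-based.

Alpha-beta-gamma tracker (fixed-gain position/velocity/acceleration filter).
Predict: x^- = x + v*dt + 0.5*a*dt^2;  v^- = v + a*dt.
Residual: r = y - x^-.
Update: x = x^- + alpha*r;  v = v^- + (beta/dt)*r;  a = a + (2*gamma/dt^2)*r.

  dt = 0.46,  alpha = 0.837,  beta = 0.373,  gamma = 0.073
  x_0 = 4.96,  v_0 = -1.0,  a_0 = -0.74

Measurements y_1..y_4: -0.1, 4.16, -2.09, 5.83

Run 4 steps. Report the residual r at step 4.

resid = 9.8438

step 1: x_pred=4.4217  r=-4.5217  x^+=0.6370  v^+=-5.0069  a^+=-3.8599
step 2: x_pred=-2.0745  r=6.2345  x^+=3.1438  v^+=-1.7271  a^+=0.4418
step 3: x_pred=2.3961  r=-4.4861  x^+=-1.3588  v^+=-5.1615  a^+=-2.6535
step 4: x_pred=-4.0138  r=9.8438  x^+=4.2255  v^+=1.6000  a^+=4.1385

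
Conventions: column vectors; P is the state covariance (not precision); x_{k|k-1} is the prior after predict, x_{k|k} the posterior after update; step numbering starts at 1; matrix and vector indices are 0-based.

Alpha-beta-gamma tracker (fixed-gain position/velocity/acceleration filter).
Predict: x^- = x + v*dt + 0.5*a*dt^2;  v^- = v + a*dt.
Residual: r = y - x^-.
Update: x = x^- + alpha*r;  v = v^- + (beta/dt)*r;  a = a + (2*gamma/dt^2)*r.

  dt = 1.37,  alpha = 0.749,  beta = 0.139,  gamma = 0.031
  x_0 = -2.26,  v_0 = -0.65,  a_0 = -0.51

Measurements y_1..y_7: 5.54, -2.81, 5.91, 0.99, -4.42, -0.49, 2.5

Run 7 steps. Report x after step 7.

step 1: x_pred=-3.6291  r=9.1691  x^+=3.2386  v^+=-0.4184  a^+=-0.2071
step 2: x_pred=2.4710  r=-5.2810  x^+=-1.4845  v^+=-1.2380  a^+=-0.3816
step 3: x_pred=-3.5386  r=9.4486  x^+=3.5384  v^+=-0.8020  a^+=-0.0694
step 4: x_pred=2.3744  r=-1.3844  x^+=1.3375  v^+=-1.0377  a^+=-0.1152
step 5: x_pred=-0.1922  r=-4.2278  x^+=-3.3588  v^+=-1.6244  a^+=-0.2548
step 6: x_pred=-5.8234  r=5.3334  x^+=-1.8287  v^+=-1.4324  a^+=-0.0787
step 7: x_pred=-3.8649  r=6.3649  x^+=0.9024  v^+=-0.8944  a^+=0.1316

x_post = 0.9024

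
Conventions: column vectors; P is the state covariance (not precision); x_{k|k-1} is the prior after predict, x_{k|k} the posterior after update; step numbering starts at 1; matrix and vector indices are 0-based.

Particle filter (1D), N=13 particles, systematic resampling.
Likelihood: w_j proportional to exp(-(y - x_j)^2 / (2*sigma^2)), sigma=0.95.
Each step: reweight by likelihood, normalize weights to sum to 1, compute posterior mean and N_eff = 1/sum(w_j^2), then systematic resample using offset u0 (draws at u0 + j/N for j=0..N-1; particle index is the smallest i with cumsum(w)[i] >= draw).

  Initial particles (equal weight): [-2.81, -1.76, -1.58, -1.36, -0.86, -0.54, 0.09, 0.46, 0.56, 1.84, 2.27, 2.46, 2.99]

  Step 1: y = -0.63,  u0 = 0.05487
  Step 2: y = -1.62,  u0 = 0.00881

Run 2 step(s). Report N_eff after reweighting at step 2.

step 1: w=[0.0127, 0.0871, 0.1072, 0.1316, 0.1717, 0.1760, 0.1327, 0.0915, 0.0807, 0.0060, 0.0017, 0.0009, 0.0001]  mean=-0.6635  Neff=7.7182  idx=[1, 2, 3, 3, 4, 4, 5, 5, 5, 6, 7, 7, 8]
step 2: w=[0.1338, 0.1352, 0.1303, 0.1303, 0.0982, 0.0982, 0.0709, 0.0709, 0.0709, 0.0268, 0.0123, 0.0123, 0.0097]  mean=-1.0683  Neff=9.4645  idx=[0, 0, 1, 1, 2, 2, 3, 4, 4, 5, 6, 7, 8]

N_eff = 9.4645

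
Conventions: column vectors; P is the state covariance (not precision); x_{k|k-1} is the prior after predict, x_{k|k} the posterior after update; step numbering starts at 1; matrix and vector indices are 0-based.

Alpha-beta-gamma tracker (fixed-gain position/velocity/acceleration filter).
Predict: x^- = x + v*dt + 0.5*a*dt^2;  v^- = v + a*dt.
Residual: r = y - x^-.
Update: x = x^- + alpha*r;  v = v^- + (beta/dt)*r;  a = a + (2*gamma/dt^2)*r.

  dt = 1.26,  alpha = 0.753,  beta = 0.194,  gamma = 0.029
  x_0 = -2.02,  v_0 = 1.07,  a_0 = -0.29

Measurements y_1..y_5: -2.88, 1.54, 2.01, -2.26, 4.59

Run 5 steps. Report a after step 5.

step 1: x_pred=-0.9020  r=-1.9780  x^+=-2.3914  v^+=0.4001  a^+=-0.3623
step 2: x_pred=-2.1749  r=3.7149  x^+=0.6224  v^+=0.5156  a^+=-0.2265
step 3: x_pred=1.0922  r=0.9178  x^+=1.7833  v^+=0.3714  a^+=-0.1930
step 4: x_pred=2.0981  r=-4.3581  x^+=-1.1835  v^+=-0.5428  a^+=-0.3522
step 5: x_pred=-2.1470  r=6.7370  x^+=2.9260  v^+=0.0507  a^+=-0.1061

a_post = -0.1061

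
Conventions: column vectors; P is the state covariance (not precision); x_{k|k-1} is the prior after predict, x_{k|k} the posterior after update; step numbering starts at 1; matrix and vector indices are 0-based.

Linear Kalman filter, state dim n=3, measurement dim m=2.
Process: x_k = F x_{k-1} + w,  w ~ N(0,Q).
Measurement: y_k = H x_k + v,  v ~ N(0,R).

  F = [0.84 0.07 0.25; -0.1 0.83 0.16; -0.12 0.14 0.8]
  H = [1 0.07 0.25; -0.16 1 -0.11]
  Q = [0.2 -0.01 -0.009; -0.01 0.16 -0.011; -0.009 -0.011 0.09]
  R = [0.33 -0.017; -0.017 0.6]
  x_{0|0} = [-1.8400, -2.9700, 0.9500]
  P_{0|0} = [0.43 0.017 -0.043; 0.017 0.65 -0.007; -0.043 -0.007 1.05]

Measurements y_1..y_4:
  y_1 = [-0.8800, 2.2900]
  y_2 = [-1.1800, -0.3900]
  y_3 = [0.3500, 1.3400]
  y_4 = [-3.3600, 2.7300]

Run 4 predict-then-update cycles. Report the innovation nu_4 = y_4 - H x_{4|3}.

innov = [-3.7068, 2.0174]

step 1: x^-=[-1.5160, -2.1291, 0.5650]  P^-=[0.5559 0.0391 0.1376; 0.0391 0.6357 0.2016; 0.1376 0.2016 0.7870]  S=[1.0196 -0.0162; -0.0162 1.2074]  K=[0.5809 -0.0460; 0.1395 0.5048; 0.3431 0.0816]  nu=[0.6438, 4.2387]  x^+=[-1.3370, 0.1004, 1.1320]  P^+=[0.2084 -0.0108 -0.0605; -0.0108 0.3104 0.1061; -0.0605 0.1061 0.6599]
step 2: x^-=[-0.8331, 0.3981, 1.0801]  P^-=[0.3668 0.0260 0.0746; 0.0260 0.4247 0.1921; 0.0746 0.1921 0.5571]  S=[0.7814 -0.0002; -0.0002 0.9929]  K=[0.4956 -0.0411; 0.1329 0.4023; 0.2910 0.1197]  nu=[-0.6448, -0.8026]  x^+=[-1.1197, -0.0105, 0.7963]  P^+=[0.1732 -0.0090 -0.0332; -0.0090 0.2502 0.1140; -0.0332 0.1140 0.4768]
step 3: x^-=[-0.7422, 0.2307, 0.7700]  P^-=[0.3422 0.0242 0.0594; 0.0242 0.3792 0.1638; 0.0594 0.1638 0.4347]  S=[0.7401 -0.0025; -0.0025 0.9515]  K=[0.4846 -0.0377; 0.1251 0.3758; 0.2430 0.1125]  nu=[0.8836, 1.0753]  x^+=[-0.3546, 0.7453, 1.1057]  P^+=[0.1669 -0.0068 -0.0236; -0.0068 0.2334 0.1013; -0.0236 0.1013 0.3791]
step 4: x^-=[0.0307, 0.8310, 1.0314]  P^-=[0.3355 0.0196 0.0456; 0.0196 0.3610 0.1393; 0.0456 0.1393 0.3671]  S=[0.7206 -0.0092; -0.0092 0.9387]  K=[0.4828 -0.0369; 0.1153 0.3660; 0.2055 0.0996]  nu=[-3.7068, 2.0174]  x^+=[-1.8333, 1.1421, 0.4708]  P^+=[0.1659 -0.0062 -0.0220; -0.0062 0.2264 0.0888; -0.0220 0.0888 0.3277]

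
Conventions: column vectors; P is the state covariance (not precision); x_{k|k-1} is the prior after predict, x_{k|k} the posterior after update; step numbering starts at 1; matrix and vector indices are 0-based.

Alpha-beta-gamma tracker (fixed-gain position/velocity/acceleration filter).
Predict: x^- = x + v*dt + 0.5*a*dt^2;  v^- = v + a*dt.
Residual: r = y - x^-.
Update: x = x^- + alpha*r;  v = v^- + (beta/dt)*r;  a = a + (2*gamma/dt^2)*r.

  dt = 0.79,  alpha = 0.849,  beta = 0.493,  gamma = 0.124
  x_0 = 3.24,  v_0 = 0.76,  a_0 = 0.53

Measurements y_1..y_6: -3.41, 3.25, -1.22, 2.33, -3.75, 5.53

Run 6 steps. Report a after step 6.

a_post = 2.6979

step 1: x_pred=4.0058  r=-7.4158  x^+=-2.2902  v^+=-3.4491  a^+=-2.4168
step 2: x_pred=-5.7692  r=9.0192  x^+=1.8881  v^+=0.2700  a^+=1.1672
step 3: x_pred=2.4656  r=-3.6856  x^+=-0.6635  v^+=-1.1080  a^+=-0.2974
step 4: x_pred=-1.6316  r=3.9616  x^+=1.7318  v^+=1.1293  a^+=1.2768
step 5: x_pred=3.0224  r=-6.7724  x^+=-2.7274  v^+=-2.0883  a^+=-1.4144
step 6: x_pred=-4.8185  r=10.3485  x^+=3.9674  v^+=3.2523  a^+=2.6979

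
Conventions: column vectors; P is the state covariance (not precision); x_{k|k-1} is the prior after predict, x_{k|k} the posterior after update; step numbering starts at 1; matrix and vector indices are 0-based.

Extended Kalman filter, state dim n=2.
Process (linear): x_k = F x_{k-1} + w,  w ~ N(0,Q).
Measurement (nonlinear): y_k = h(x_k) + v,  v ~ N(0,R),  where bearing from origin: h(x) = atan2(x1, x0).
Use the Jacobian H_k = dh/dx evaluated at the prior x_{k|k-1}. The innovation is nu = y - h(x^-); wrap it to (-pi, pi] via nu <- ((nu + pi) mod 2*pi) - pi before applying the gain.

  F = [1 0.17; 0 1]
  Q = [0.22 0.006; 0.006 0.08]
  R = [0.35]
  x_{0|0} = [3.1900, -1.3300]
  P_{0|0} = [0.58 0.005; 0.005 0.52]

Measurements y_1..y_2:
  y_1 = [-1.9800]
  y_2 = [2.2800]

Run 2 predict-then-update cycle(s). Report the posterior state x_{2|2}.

step 1: x^-=[2.9639, -1.3300]  P^-=[0.8167 0.0994; 0.0994 0.6000]  H_jac=[0.1260 0.2808]  S=[0.4173]  K=[0.3135; 0.4338]  nu=[-1.5582]  x^+=[2.4754, -2.0059]  P^+=[0.7757 0.0426; 0.0426 0.5215]
step 2: x^-=[2.1344, -2.0059]  P^-=[1.0253 0.1373; 0.1373 0.6015]  H_jac=[0.2338 0.2488]  S=[0.4592]  K=[0.5964; 0.3957]  nu=[3.0344]  x^+=[3.9439, -0.8051]  P^+=[0.8619 0.0289; 0.0289 0.5296]

x_post = [3.9439, -0.8051]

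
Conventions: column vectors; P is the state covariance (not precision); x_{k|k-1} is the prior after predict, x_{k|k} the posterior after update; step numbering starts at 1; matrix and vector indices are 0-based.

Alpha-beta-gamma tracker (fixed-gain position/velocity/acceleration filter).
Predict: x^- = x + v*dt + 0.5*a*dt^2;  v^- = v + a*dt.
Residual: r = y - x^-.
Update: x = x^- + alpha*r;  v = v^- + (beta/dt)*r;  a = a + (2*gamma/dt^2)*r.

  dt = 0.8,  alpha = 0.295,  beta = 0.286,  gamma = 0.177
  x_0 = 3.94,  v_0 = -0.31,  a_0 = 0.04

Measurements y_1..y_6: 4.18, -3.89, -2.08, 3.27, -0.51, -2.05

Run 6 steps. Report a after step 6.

a_post = 7.6689

step 1: x_pred=3.7048  r=0.4752  x^+=3.8450  v^+=-0.1081  a^+=0.3028
step 2: x_pred=3.8554  r=-7.7454  x^+=1.5705  v^+=-2.6348  a^+=-3.9813
step 3: x_pred=-1.8114  r=-0.2686  x^+=-1.8906  v^+=-5.9159  a^+=-4.1299
step 4: x_pred=-7.9449  r=11.2149  x^+=-4.6365  v^+=-5.2105  a^+=2.0733
step 5: x_pred=-8.1415  r=7.6315  x^+=-5.8902  v^+=-0.8236  a^+=6.2945
step 6: x_pred=-4.5348  r=2.4848  x^+=-3.8018  v^+=5.1003  a^+=7.6689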